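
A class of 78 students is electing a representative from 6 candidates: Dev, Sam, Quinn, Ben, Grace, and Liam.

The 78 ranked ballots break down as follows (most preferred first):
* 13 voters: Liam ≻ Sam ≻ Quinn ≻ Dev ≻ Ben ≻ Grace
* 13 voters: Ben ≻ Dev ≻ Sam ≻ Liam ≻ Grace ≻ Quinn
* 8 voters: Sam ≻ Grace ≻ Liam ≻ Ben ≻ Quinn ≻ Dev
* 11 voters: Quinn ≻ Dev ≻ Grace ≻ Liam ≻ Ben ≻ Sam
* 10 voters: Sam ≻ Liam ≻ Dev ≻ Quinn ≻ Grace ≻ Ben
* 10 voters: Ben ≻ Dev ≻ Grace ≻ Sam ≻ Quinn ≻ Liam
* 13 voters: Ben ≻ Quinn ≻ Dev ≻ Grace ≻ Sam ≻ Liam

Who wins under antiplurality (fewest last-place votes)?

Last-place votes: Dev 8, Sam 11, Quinn 13, Ben 10, Grace 13, Liam 23.

Dev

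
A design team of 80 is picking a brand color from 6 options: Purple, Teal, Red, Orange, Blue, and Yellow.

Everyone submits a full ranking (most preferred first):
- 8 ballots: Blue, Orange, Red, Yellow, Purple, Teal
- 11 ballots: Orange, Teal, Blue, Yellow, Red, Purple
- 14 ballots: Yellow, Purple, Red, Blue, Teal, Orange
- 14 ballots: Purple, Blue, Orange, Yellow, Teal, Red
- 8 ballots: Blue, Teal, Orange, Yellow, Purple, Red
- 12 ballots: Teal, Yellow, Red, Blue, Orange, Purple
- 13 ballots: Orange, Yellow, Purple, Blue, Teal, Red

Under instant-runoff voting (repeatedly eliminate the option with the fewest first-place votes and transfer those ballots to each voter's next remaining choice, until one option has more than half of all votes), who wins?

Blue

Round 1: Purple 14, Teal 12, Red 0, Orange 24, Blue 16, Yellow 14. Red eliminated.
Round 2: Purple 14, Teal 12, Orange 24, Blue 16, Yellow 14. Teal eliminated.
Round 3: Purple 14, Orange 24, Blue 16, Yellow 26. Purple eliminated.
Round 4: Orange 24, Blue 30, Yellow 26. Orange eliminated.
Round 5: Blue 41, Yellow 39. Blue has a majority (≥41).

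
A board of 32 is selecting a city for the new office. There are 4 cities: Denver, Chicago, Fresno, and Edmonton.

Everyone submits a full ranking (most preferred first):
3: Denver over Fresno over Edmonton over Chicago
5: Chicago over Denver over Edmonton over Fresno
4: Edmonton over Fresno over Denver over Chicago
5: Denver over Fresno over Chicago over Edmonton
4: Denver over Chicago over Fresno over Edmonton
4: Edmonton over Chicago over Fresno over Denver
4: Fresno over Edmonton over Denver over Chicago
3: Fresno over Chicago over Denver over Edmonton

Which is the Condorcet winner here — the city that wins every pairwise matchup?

Denver

Denver vs Chicago: 20–12
Denver vs Fresno: 17–15
Denver vs Edmonton: 20–12
Denver beats every other city.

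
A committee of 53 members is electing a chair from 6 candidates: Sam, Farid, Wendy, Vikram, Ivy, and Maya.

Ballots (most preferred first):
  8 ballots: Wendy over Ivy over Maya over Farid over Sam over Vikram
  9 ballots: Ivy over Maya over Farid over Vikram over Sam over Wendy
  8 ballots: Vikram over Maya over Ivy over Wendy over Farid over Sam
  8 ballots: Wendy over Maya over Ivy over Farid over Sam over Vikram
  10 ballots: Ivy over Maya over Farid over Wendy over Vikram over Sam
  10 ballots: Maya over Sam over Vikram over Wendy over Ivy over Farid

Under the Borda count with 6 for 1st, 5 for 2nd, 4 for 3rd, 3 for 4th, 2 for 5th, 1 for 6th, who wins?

Sam: 8×2 + 9×2 + 8×1 + 8×2 + 10×1 + 10×5 = 118
Farid: 8×3 + 9×4 + 8×2 + 8×3 + 10×4 + 10×1 = 150
Wendy: 8×6 + 9×1 + 8×3 + 8×6 + 10×3 + 10×3 = 189
Vikram: 8×1 + 9×3 + 8×6 + 8×1 + 10×2 + 10×4 = 151
Ivy: 8×5 + 9×6 + 8×4 + 8×4 + 10×6 + 10×2 = 238
Maya: 8×4 + 9×5 + 8×5 + 8×5 + 10×5 + 10×6 = 267

Maya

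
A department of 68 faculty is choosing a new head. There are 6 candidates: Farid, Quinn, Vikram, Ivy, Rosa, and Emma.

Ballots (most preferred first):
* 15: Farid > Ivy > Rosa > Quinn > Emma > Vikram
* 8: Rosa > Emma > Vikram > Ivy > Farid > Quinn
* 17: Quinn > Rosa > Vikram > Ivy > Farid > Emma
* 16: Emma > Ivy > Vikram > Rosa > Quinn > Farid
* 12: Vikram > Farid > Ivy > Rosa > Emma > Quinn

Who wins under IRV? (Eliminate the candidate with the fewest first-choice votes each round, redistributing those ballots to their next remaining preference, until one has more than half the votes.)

Farid

Round 1: Farid 15, Quinn 17, Vikram 12, Ivy 0, Rosa 8, Emma 16. Ivy eliminated.
Round 2: Farid 15, Quinn 17, Vikram 12, Rosa 8, Emma 16. Rosa eliminated.
Round 3: Farid 15, Quinn 17, Vikram 12, Emma 24. Vikram eliminated.
Round 4: Farid 27, Quinn 17, Emma 24. Quinn eliminated.
Round 5: Farid 44, Emma 24. Farid has a majority (≥35).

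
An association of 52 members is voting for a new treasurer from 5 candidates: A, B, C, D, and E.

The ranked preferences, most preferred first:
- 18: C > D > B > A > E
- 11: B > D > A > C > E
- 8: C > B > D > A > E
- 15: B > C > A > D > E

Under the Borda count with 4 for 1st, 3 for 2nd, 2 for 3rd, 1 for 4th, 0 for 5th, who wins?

B

A: 18×1 + 11×2 + 8×1 + 15×2 = 78
B: 18×2 + 11×4 + 8×3 + 15×4 = 164
C: 18×4 + 11×1 + 8×4 + 15×3 = 160
D: 18×3 + 11×3 + 8×2 + 15×1 = 118
E: 18×0 + 11×0 + 8×0 + 15×0 = 0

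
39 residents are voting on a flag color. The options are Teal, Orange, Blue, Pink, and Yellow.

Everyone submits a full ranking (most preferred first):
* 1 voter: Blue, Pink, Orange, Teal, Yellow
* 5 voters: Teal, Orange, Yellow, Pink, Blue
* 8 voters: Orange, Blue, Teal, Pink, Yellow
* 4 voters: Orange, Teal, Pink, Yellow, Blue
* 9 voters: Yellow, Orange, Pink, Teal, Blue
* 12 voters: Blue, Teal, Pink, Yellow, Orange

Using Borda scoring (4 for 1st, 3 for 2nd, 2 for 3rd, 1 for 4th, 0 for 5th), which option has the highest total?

Teal: 1×1 + 5×4 + 8×2 + 4×3 + 9×1 + 12×3 = 94
Orange: 1×2 + 5×3 + 8×4 + 4×4 + 9×3 + 12×0 = 92
Blue: 1×4 + 5×0 + 8×3 + 4×0 + 9×0 + 12×4 = 76
Pink: 1×3 + 5×1 + 8×1 + 4×2 + 9×2 + 12×2 = 66
Yellow: 1×0 + 5×2 + 8×0 + 4×1 + 9×4 + 12×1 = 62

Teal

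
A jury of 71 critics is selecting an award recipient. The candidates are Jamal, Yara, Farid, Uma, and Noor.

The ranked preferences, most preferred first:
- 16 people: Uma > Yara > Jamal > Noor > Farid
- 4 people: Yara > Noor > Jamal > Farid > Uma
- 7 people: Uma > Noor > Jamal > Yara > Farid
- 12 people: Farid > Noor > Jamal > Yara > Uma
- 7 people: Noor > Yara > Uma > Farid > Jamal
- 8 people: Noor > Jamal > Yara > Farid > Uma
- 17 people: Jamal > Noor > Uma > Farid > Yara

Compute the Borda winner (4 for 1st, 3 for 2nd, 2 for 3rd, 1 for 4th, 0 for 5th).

Noor

Jamal: 16×2 + 4×2 + 7×2 + 12×2 + 7×0 + 8×3 + 17×4 = 170
Yara: 16×3 + 4×4 + 7×1 + 12×1 + 7×3 + 8×2 + 17×0 = 120
Farid: 16×0 + 4×1 + 7×0 + 12×4 + 7×1 + 8×1 + 17×1 = 84
Uma: 16×4 + 4×0 + 7×4 + 12×0 + 7×2 + 8×0 + 17×2 = 140
Noor: 16×1 + 4×3 + 7×3 + 12×3 + 7×4 + 8×4 + 17×3 = 196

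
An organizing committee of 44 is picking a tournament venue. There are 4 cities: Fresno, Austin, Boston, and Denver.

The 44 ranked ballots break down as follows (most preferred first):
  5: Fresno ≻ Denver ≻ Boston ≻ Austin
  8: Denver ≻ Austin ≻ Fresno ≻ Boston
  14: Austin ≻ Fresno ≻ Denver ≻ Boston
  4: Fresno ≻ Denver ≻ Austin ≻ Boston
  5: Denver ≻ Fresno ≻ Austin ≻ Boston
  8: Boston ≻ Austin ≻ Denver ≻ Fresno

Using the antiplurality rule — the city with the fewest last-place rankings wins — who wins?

Denver

Last-place votes: Fresno 8, Austin 5, Boston 31, Denver 0.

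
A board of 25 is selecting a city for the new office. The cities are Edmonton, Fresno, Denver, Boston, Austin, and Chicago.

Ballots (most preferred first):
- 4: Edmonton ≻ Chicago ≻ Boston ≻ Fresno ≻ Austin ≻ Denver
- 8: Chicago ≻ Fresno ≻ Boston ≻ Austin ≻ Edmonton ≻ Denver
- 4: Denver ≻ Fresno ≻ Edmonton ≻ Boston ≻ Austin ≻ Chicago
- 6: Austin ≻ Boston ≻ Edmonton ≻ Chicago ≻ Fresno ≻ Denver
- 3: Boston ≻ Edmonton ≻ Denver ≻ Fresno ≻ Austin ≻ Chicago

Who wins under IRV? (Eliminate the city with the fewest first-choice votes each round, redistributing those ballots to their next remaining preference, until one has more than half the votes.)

Edmonton

Round 1: Edmonton 4, Fresno 0, Denver 4, Boston 3, Austin 6, Chicago 8. Fresno eliminated.
Round 2: Edmonton 4, Denver 4, Boston 3, Austin 6, Chicago 8. Boston eliminated.
Round 3: Edmonton 7, Denver 4, Austin 6, Chicago 8. Denver eliminated.
Round 4: Edmonton 11, Austin 6, Chicago 8. Austin eliminated.
Round 5: Edmonton 17, Chicago 8. Edmonton has a majority (≥13).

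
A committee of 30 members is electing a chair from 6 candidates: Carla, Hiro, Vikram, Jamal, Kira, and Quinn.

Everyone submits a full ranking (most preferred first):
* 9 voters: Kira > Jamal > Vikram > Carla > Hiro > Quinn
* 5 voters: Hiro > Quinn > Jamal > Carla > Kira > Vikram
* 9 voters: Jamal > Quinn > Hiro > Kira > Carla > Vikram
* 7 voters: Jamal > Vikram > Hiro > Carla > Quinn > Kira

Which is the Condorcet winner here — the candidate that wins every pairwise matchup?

Jamal

Jamal vs Carla: 30–0
Jamal vs Hiro: 25–5
Jamal vs Vikram: 30–0
Jamal vs Kira: 21–9
Jamal vs Quinn: 25–5
Jamal beats every other candidate.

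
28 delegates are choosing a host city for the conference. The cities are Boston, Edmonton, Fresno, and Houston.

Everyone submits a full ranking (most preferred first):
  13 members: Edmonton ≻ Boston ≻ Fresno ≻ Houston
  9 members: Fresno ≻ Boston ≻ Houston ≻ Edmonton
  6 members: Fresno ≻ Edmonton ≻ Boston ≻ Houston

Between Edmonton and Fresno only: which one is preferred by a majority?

Edmonton is ranked above Fresno on 13 ballots; Fresno above Edmonton on 15.

Fresno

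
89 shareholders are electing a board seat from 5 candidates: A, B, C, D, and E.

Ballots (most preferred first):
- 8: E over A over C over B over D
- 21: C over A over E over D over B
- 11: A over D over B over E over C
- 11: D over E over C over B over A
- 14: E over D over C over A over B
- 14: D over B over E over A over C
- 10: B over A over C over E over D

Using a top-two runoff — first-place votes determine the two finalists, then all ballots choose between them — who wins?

E

Round 1 first-place votes: A 11, B 10, C 21, D 25, E 22. D and E advance.
Runoff: D is ranked above E on 36 ballots, E above D on 53.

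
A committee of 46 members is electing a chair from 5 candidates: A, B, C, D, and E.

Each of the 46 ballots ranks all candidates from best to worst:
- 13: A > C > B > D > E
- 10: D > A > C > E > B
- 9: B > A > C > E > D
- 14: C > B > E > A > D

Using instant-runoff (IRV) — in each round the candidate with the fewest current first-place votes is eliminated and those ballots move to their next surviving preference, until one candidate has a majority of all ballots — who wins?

Round 1: A 13, B 9, C 14, D 10, E 0. E eliminated.
Round 2: A 13, B 9, C 14, D 10. B eliminated.
Round 3: A 22, C 14, D 10. D eliminated.
Round 4: A 32, C 14. A has a majority (≥24).

A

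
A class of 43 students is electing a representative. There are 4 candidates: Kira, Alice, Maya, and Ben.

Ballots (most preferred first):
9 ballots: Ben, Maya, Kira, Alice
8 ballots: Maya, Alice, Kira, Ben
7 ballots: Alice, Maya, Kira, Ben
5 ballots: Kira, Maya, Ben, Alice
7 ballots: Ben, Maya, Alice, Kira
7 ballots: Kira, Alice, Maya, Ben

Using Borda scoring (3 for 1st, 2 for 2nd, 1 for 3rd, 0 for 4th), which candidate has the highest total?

Kira: 9×1 + 8×1 + 7×1 + 5×3 + 7×0 + 7×3 = 60
Alice: 9×0 + 8×2 + 7×3 + 5×0 + 7×1 + 7×2 = 58
Maya: 9×2 + 8×3 + 7×2 + 5×2 + 7×2 + 7×1 = 87
Ben: 9×3 + 8×0 + 7×0 + 5×1 + 7×3 + 7×0 = 53

Maya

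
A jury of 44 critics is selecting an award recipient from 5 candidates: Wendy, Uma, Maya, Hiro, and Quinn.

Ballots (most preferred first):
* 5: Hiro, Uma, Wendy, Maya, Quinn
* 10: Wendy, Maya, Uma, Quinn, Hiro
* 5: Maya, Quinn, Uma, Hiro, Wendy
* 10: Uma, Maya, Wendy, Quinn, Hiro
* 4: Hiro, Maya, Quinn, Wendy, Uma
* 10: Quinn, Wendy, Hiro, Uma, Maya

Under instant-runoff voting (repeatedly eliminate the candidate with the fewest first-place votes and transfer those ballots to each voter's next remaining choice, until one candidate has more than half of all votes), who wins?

Round 1: Wendy 10, Uma 10, Maya 5, Hiro 9, Quinn 10. Maya eliminated.
Round 2: Wendy 10, Uma 10, Hiro 9, Quinn 15. Hiro eliminated.
Round 3: Wendy 10, Uma 15, Quinn 19. Wendy eliminated.
Round 4: Uma 25, Quinn 19. Uma has a majority (≥23).

Uma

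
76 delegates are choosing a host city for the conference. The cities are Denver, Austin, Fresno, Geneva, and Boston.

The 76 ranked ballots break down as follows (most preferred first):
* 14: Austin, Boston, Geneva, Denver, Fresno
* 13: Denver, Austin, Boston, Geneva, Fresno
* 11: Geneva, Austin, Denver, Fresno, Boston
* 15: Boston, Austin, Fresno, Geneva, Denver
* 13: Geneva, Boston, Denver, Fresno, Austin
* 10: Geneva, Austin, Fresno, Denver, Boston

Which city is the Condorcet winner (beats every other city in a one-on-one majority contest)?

Austin

Austin vs Denver: 50–26
Austin vs Fresno: 63–13
Austin vs Geneva: 42–34
Austin vs Boston: 48–28
Austin beats every other city.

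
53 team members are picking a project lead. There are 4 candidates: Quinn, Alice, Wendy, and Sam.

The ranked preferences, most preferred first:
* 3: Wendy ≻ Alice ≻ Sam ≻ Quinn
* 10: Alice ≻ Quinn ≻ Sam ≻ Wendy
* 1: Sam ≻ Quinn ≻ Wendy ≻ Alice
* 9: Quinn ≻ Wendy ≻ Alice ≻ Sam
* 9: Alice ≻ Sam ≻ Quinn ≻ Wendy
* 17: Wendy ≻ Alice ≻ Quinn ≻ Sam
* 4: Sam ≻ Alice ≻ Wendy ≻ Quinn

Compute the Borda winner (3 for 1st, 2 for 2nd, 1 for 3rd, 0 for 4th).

Quinn: 3×0 + 10×2 + 1×2 + 9×3 + 9×1 + 17×1 + 4×0 = 75
Alice: 3×2 + 10×3 + 1×0 + 9×1 + 9×3 + 17×2 + 4×2 = 114
Wendy: 3×3 + 10×0 + 1×1 + 9×2 + 9×0 + 17×3 + 4×1 = 83
Sam: 3×1 + 10×1 + 1×3 + 9×0 + 9×2 + 17×0 + 4×3 = 46

Alice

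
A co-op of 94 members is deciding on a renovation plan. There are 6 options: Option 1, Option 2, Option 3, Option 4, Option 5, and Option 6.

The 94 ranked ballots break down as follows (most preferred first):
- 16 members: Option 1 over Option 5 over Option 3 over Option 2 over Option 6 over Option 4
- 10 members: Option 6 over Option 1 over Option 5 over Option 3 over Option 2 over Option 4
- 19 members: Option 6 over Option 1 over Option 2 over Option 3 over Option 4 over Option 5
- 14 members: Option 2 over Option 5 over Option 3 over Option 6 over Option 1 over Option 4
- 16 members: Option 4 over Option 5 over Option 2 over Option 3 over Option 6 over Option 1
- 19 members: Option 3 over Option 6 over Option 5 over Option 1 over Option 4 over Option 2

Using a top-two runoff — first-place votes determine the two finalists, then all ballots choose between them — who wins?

Option 3

Round 1 first-place votes: Option 1 16, Option 2 14, Option 3 19, Option 4 16, Option 5 0, Option 6 29. Option 6 and Option 3 advance.
Runoff: Option 6 is ranked above Option 3 on 29 ballots, Option 3 above Option 6 on 65.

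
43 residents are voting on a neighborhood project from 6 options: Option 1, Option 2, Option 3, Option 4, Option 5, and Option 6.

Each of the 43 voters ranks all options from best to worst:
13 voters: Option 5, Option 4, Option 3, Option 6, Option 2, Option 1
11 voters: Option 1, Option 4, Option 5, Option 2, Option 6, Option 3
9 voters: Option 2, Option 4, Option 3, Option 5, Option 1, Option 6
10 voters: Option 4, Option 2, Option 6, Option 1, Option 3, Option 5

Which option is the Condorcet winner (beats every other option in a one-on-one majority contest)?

Option 4 vs Option 1: 32–11
Option 4 vs Option 2: 34–9
Option 4 vs Option 3: 43–0
Option 4 vs Option 5: 30–13
Option 4 vs Option 6: 43–0
Option 4 beats every other option.

Option 4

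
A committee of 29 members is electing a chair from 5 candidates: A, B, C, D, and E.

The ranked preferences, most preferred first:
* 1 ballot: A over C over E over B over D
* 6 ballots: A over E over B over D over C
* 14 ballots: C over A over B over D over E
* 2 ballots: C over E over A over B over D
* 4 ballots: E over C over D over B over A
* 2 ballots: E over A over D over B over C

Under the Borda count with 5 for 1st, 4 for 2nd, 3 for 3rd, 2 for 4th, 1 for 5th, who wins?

A: 1×5 + 6×5 + 14×4 + 2×3 + 4×1 + 2×4 = 109
B: 1×2 + 6×3 + 14×3 + 2×2 + 4×2 + 2×2 = 78
C: 1×4 + 6×1 + 14×5 + 2×5 + 4×4 + 2×1 = 108
D: 1×1 + 6×2 + 14×2 + 2×1 + 4×3 + 2×3 = 61
E: 1×3 + 6×4 + 14×1 + 2×4 + 4×5 + 2×5 = 79

A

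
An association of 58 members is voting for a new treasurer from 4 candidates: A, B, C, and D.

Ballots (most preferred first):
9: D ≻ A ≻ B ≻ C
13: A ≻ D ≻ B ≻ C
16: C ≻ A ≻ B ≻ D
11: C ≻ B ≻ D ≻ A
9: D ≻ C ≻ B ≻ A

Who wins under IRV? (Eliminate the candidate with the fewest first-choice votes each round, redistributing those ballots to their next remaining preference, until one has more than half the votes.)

D

Round 1: A 13, B 0, C 27, D 18. B eliminated.
Round 2: A 13, C 27, D 18. A eliminated.
Round 3: C 27, D 31. D has a majority (≥30).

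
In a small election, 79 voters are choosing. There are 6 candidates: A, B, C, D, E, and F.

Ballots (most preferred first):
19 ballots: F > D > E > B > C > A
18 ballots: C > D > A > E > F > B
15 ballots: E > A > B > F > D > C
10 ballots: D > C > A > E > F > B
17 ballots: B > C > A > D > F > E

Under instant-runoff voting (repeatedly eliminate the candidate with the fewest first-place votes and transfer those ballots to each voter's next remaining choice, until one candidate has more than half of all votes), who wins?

B

Round 1: A 0, B 17, C 18, D 10, E 15, F 19. A eliminated.
Round 2: B 17, C 18, D 10, E 15, F 19. D eliminated.
Round 3: B 17, C 28, E 15, F 19. E eliminated.
Round 4: B 32, C 28, F 19. F eliminated.
Round 5: B 51, C 28. B has a majority (≥40).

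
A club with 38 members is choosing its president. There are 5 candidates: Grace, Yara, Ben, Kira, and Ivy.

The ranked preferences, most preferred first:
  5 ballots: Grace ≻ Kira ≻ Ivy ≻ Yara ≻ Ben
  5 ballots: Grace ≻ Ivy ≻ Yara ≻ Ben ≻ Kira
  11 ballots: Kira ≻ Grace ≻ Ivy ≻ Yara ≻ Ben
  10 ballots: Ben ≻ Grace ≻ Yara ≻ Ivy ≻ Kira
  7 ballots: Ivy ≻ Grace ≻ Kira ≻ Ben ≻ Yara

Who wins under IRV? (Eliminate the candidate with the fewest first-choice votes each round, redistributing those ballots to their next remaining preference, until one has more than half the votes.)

Grace

Round 1: Grace 10, Yara 0, Ben 10, Kira 11, Ivy 7. Yara eliminated.
Round 2: Grace 10, Ben 10, Kira 11, Ivy 7. Ivy eliminated.
Round 3: Grace 17, Ben 10, Kira 11. Ben eliminated.
Round 4: Grace 27, Kira 11. Grace has a majority (≥20).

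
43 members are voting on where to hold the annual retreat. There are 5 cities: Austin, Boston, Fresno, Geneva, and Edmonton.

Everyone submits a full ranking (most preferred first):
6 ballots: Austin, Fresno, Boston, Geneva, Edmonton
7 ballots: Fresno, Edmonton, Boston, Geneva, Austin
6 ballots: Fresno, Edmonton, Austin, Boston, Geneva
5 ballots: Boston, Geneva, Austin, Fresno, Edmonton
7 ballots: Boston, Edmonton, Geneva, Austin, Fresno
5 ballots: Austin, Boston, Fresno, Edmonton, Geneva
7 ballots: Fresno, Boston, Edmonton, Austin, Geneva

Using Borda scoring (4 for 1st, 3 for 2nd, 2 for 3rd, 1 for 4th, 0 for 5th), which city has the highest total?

Austin: 6×4 + 7×0 + 6×2 + 5×2 + 7×1 + 5×4 + 7×1 = 80
Boston: 6×2 + 7×2 + 6×1 + 5×4 + 7×4 + 5×3 + 7×3 = 116
Fresno: 6×3 + 7×4 + 6×4 + 5×1 + 7×0 + 5×2 + 7×4 = 113
Geneva: 6×1 + 7×1 + 6×0 + 5×3 + 7×2 + 5×0 + 7×0 = 42
Edmonton: 6×0 + 7×3 + 6×3 + 5×0 + 7×3 + 5×1 + 7×2 = 79

Boston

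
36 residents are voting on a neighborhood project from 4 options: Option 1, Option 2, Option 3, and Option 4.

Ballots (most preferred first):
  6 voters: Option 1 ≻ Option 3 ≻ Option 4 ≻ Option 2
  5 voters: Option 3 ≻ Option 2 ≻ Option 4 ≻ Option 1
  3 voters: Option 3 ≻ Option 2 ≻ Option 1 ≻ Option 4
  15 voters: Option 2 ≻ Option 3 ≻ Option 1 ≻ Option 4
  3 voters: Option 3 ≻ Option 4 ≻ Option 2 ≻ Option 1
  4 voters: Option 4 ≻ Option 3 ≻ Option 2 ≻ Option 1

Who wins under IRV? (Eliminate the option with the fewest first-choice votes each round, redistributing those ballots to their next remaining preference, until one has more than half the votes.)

Round 1: Option 1 6, Option 2 15, Option 3 11, Option 4 4. Option 4 eliminated.
Round 2: Option 1 6, Option 2 15, Option 3 15. Option 1 eliminated.
Round 3: Option 2 15, Option 3 21. Option 3 has a majority (≥19).

Option 3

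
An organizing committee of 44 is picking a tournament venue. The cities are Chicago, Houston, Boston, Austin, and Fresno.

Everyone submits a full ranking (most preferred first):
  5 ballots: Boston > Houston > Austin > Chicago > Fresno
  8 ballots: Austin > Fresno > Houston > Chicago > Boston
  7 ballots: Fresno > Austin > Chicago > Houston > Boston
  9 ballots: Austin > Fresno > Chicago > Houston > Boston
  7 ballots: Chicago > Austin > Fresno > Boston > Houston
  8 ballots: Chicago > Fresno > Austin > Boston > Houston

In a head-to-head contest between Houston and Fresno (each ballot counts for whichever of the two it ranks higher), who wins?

Fresno

Houston is ranked above Fresno on 5 ballots; Fresno above Houston on 39.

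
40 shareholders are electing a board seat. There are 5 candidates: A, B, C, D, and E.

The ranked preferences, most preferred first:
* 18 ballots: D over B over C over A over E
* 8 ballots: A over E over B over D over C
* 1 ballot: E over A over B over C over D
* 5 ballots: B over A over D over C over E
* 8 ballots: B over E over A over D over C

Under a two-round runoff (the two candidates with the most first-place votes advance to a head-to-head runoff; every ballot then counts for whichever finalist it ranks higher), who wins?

B

Round 1 first-place votes: A 8, B 13, C 0, D 18, E 1. D and B advance.
Runoff: D is ranked above B on 18 ballots, B above D on 22.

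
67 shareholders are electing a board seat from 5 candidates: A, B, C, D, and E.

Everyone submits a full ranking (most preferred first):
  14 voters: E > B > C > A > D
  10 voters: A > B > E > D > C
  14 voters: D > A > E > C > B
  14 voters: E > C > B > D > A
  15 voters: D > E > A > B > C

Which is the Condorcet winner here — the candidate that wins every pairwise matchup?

E

E vs A: 43–24
E vs B: 57–10
E vs C: 67–0
E vs D: 38–29
E beats every other candidate.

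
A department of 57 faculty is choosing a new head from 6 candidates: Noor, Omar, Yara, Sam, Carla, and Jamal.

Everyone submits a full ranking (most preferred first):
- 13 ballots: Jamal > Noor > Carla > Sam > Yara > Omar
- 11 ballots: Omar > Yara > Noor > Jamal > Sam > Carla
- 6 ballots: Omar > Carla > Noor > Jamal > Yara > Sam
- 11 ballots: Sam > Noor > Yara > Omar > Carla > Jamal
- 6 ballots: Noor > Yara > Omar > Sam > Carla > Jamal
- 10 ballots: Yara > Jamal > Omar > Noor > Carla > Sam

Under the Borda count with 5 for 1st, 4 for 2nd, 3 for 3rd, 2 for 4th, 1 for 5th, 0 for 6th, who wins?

Noor: 13×4 + 11×3 + 6×3 + 11×4 + 6×5 + 10×2 = 197
Omar: 13×0 + 11×5 + 6×5 + 11×2 + 6×3 + 10×3 = 155
Yara: 13×1 + 11×4 + 6×1 + 11×3 + 6×4 + 10×5 = 170
Sam: 13×2 + 11×1 + 6×0 + 11×5 + 6×2 + 10×0 = 104
Carla: 13×3 + 11×0 + 6×4 + 11×1 + 6×1 + 10×1 = 90
Jamal: 13×5 + 11×2 + 6×2 + 11×0 + 6×0 + 10×4 = 139

Noor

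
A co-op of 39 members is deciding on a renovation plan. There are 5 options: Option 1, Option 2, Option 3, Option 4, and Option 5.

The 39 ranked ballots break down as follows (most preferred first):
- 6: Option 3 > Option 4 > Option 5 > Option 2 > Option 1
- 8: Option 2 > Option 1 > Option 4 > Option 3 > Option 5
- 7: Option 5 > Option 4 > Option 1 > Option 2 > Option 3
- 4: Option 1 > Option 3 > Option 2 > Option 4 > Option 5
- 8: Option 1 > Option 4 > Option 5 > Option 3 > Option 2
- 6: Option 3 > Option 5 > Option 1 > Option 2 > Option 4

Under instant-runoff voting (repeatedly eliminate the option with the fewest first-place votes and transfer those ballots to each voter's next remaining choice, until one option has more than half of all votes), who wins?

Option 1

Round 1: Option 1 12, Option 2 8, Option 3 12, Option 4 0, Option 5 7. Option 4 eliminated.
Round 2: Option 1 12, Option 2 8, Option 3 12, Option 5 7. Option 5 eliminated.
Round 3: Option 1 19, Option 2 8, Option 3 12. Option 2 eliminated.
Round 4: Option 1 27, Option 3 12. Option 1 has a majority (≥20).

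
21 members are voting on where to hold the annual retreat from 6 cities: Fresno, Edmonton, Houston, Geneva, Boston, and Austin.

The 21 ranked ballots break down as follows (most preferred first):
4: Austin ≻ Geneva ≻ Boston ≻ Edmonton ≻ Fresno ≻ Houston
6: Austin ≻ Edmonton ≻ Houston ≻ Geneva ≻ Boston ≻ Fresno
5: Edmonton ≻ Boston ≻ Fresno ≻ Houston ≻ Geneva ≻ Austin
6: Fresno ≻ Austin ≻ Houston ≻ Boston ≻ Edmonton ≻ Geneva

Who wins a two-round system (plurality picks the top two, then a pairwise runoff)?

Round 1 first-place votes: Fresno 6, Edmonton 5, Houston 0, Geneva 0, Boston 0, Austin 10. Austin and Fresno advance.
Runoff: Austin is ranked above Fresno on 10 ballots, Fresno above Austin on 11.

Fresno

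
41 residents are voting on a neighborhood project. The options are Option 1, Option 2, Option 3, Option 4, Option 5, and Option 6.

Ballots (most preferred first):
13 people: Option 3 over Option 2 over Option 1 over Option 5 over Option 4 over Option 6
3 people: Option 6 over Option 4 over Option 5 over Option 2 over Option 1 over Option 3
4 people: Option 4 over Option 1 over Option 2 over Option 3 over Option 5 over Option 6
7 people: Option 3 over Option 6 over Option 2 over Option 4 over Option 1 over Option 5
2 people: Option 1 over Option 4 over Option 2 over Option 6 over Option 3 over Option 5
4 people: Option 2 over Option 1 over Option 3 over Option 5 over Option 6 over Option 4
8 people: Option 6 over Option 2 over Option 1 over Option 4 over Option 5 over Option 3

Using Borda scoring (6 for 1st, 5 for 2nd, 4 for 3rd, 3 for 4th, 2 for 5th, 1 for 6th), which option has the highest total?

Option 2

Option 1: 13×4 + 3×2 + 4×5 + 7×2 + 2×6 + 4×5 + 8×4 = 156
Option 2: 13×5 + 3×3 + 4×4 + 7×4 + 2×4 + 4×6 + 8×5 = 190
Option 3: 13×6 + 3×1 + 4×3 + 7×6 + 2×2 + 4×4 + 8×1 = 163
Option 4: 13×2 + 3×5 + 4×6 + 7×3 + 2×5 + 4×1 + 8×3 = 124
Option 5: 13×3 + 3×4 + 4×2 + 7×1 + 2×1 + 4×3 + 8×2 = 96
Option 6: 13×1 + 3×6 + 4×1 + 7×5 + 2×3 + 4×2 + 8×6 = 132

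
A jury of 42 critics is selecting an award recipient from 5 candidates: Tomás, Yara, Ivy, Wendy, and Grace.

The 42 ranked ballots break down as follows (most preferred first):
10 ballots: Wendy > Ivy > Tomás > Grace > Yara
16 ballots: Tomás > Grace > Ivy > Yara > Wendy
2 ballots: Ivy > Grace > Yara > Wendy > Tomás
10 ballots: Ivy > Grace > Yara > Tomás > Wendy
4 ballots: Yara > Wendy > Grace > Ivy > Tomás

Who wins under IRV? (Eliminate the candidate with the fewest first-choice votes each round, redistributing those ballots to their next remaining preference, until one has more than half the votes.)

Tomás

Round 1: Tomás 16, Yara 4, Ivy 12, Wendy 10, Grace 0. Grace eliminated.
Round 2: Tomás 16, Yara 4, Ivy 12, Wendy 10. Yara eliminated.
Round 3: Tomás 16, Ivy 12, Wendy 14. Ivy eliminated.
Round 4: Tomás 26, Wendy 16. Tomás has a majority (≥22).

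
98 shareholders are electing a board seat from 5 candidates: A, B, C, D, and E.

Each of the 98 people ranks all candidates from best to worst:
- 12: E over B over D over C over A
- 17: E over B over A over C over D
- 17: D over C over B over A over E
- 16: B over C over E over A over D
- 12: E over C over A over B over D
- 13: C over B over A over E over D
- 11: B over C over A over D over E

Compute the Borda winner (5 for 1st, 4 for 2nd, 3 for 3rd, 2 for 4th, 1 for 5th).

A: 12×1 + 17×3 + 17×2 + 16×2 + 12×3 + 13×3 + 11×3 = 237
B: 12×4 + 17×4 + 17×3 + 16×5 + 12×2 + 13×4 + 11×5 = 378
C: 12×2 + 17×2 + 17×4 + 16×4 + 12×4 + 13×5 + 11×4 = 347
D: 12×3 + 17×1 + 17×5 + 16×1 + 12×1 + 13×1 + 11×2 = 201
E: 12×5 + 17×5 + 17×1 + 16×3 + 12×5 + 13×2 + 11×1 = 307

B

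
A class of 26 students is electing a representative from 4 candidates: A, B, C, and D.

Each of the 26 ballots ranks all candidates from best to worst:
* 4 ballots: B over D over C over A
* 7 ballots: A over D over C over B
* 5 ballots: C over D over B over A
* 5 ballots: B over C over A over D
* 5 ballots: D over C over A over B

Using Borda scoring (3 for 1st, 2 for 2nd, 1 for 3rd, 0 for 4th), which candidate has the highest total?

A: 4×0 + 7×3 + 5×0 + 5×1 + 5×1 = 31
B: 4×3 + 7×0 + 5×1 + 5×3 + 5×0 = 32
C: 4×1 + 7×1 + 5×3 + 5×2 + 5×2 = 46
D: 4×2 + 7×2 + 5×2 + 5×0 + 5×3 = 47

D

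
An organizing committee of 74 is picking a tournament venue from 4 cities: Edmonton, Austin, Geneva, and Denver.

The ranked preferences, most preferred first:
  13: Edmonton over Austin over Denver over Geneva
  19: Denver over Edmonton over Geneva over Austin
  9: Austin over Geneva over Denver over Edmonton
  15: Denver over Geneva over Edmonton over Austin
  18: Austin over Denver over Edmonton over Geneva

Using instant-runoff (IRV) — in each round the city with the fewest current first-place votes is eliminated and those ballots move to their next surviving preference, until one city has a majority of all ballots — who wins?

Round 1: Edmonton 13, Austin 27, Geneva 0, Denver 34. Geneva eliminated.
Round 2: Edmonton 13, Austin 27, Denver 34. Edmonton eliminated.
Round 3: Austin 40, Denver 34. Austin has a majority (≥38).

Austin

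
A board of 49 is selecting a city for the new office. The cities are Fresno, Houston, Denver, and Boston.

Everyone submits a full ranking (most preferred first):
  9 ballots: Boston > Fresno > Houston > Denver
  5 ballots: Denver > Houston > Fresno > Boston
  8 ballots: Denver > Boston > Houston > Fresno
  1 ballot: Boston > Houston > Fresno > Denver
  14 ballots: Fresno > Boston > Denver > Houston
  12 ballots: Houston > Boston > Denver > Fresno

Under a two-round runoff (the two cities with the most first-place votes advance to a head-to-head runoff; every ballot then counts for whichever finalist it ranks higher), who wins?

Round 1 first-place votes: Fresno 14, Houston 12, Denver 13, Boston 10. Fresno and Denver advance.
Runoff: Fresno is ranked above Denver on 24 ballots, Denver above Fresno on 25.

Denver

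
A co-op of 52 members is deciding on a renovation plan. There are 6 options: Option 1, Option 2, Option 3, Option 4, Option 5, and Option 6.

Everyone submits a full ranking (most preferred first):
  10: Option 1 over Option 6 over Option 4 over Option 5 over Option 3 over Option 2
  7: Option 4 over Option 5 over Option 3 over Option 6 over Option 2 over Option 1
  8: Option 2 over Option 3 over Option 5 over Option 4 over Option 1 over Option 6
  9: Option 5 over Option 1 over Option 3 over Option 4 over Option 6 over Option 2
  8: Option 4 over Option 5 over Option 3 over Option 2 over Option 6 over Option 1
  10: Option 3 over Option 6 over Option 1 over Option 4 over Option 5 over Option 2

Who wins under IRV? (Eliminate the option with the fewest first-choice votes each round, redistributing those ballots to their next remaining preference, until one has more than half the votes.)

Option 3

Round 1: Option 1 10, Option 2 8, Option 3 10, Option 4 15, Option 5 9, Option 6 0. Option 6 eliminated.
Round 2: Option 1 10, Option 2 8, Option 3 10, Option 4 15, Option 5 9. Option 2 eliminated.
Round 3: Option 1 10, Option 3 18, Option 4 15, Option 5 9. Option 5 eliminated.
Round 4: Option 1 19, Option 3 18, Option 4 15. Option 4 eliminated.
Round 5: Option 1 19, Option 3 33. Option 3 has a majority (≥27).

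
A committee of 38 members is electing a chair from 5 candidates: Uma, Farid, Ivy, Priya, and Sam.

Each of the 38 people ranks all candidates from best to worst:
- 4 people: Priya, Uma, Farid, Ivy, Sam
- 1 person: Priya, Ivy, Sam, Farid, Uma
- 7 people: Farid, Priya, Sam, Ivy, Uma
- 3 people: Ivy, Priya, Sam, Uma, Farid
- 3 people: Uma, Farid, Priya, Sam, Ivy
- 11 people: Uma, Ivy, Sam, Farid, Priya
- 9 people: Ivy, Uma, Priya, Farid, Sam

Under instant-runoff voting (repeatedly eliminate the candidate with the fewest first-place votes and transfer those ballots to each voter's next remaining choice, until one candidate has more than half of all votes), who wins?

Ivy

Round 1: Uma 14, Farid 7, Ivy 12, Priya 5, Sam 0. Sam eliminated.
Round 2: Uma 14, Farid 7, Ivy 12, Priya 5. Priya eliminated.
Round 3: Uma 18, Farid 7, Ivy 13. Farid eliminated.
Round 4: Uma 18, Ivy 20. Ivy has a majority (≥20).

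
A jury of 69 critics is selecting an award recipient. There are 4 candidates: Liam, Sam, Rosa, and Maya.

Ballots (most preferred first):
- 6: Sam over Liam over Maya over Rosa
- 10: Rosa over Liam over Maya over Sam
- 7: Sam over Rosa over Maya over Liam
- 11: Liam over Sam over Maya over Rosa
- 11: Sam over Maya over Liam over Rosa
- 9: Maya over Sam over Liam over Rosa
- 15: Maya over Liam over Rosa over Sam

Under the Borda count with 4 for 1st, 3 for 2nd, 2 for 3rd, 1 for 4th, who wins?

Maya

Liam: 6×3 + 10×3 + 7×1 + 11×4 + 11×2 + 9×2 + 15×3 = 184
Sam: 6×4 + 10×1 + 7×4 + 11×3 + 11×4 + 9×3 + 15×1 = 181
Rosa: 6×1 + 10×4 + 7×3 + 11×1 + 11×1 + 9×1 + 15×2 = 128
Maya: 6×2 + 10×2 + 7×2 + 11×2 + 11×3 + 9×4 + 15×4 = 197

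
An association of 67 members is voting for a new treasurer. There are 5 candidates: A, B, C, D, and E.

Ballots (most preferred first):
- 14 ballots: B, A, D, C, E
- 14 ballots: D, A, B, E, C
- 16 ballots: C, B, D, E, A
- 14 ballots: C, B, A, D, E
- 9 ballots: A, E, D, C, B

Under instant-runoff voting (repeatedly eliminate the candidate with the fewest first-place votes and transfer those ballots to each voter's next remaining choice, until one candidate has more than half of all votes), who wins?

Round 1: A 9, B 14, C 30, D 14, E 0. E eliminated.
Round 2: A 9, B 14, C 30, D 14. A eliminated.
Round 3: B 14, C 30, D 23. B eliminated.
Round 4: C 30, D 37. D has a majority (≥34).

D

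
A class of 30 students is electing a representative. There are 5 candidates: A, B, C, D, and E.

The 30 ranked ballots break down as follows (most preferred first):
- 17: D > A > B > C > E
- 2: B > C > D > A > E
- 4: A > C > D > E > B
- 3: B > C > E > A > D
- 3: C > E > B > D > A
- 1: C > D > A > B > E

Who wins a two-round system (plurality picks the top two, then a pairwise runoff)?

Round 1 first-place votes: A 4, B 5, C 4, D 17, E 0. D and B advance.
Runoff: D is ranked above B on 22 ballots, B above D on 8.

D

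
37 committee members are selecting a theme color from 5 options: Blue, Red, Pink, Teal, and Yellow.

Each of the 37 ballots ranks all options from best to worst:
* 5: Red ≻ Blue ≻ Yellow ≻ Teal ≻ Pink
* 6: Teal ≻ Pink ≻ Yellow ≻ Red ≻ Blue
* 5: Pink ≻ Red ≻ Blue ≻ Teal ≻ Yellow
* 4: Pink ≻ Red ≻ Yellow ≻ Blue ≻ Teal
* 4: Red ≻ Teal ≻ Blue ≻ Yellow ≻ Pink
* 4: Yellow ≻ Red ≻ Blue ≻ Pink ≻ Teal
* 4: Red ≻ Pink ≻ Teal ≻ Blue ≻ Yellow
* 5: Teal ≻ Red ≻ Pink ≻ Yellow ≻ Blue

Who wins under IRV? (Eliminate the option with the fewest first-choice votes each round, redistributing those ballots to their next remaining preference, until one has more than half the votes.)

Round 1: Blue 0, Red 13, Pink 9, Teal 11, Yellow 4. Blue eliminated.
Round 2: Red 13, Pink 9, Teal 11, Yellow 4. Yellow eliminated.
Round 3: Red 17, Pink 9, Teal 11. Pink eliminated.
Round 4: Red 26, Teal 11. Red has a majority (≥19).

Red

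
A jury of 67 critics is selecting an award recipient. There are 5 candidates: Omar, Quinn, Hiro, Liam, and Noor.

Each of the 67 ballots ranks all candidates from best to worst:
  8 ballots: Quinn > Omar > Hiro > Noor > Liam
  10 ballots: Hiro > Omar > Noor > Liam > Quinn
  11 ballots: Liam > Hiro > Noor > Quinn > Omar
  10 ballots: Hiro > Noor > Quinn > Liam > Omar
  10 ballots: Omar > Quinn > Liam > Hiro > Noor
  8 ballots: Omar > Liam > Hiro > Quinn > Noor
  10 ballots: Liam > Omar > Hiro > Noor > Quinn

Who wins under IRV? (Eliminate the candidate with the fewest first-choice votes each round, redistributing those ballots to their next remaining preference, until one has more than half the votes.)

Round 1: Omar 18, Quinn 8, Hiro 20, Liam 21, Noor 0. Noor eliminated.
Round 2: Omar 18, Quinn 8, Hiro 20, Liam 21. Quinn eliminated.
Round 3: Omar 26, Hiro 20, Liam 21. Hiro eliminated.
Round 4: Omar 36, Liam 31. Omar has a majority (≥34).

Omar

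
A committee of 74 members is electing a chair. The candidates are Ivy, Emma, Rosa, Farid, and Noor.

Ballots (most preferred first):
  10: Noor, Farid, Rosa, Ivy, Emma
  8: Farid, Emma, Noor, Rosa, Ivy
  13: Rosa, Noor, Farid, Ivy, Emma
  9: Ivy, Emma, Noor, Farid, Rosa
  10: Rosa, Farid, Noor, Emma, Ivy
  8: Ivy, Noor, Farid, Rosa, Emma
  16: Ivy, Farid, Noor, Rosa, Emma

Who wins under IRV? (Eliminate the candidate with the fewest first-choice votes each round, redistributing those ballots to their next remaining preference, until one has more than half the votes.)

Rosa

Round 1: Ivy 33, Emma 0, Rosa 23, Farid 8, Noor 10. Emma eliminated.
Round 2: Ivy 33, Rosa 23, Farid 8, Noor 10. Farid eliminated.
Round 3: Ivy 33, Rosa 23, Noor 18. Noor eliminated.
Round 4: Ivy 33, Rosa 41. Rosa has a majority (≥38).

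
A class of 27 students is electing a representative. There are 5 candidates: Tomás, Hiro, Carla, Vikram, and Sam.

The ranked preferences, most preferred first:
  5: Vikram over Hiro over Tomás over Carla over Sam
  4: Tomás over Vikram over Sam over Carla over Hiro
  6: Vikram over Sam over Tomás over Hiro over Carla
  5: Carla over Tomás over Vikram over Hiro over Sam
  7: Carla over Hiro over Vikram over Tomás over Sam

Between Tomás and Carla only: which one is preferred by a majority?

Tomás is ranked above Carla on 15 ballots; Carla above Tomás on 12.

Tomás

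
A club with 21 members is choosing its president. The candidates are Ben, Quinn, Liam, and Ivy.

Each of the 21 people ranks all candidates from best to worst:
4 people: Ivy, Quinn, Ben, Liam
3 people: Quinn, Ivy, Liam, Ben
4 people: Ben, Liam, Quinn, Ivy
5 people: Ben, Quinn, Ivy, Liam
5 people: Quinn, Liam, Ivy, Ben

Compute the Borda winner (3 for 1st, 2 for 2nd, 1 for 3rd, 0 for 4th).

Quinn

Ben: 4×1 + 3×0 + 4×3 + 5×3 + 5×0 = 31
Quinn: 4×2 + 3×3 + 4×1 + 5×2 + 5×3 = 46
Liam: 4×0 + 3×1 + 4×2 + 5×0 + 5×2 = 21
Ivy: 4×3 + 3×2 + 4×0 + 5×1 + 5×1 = 28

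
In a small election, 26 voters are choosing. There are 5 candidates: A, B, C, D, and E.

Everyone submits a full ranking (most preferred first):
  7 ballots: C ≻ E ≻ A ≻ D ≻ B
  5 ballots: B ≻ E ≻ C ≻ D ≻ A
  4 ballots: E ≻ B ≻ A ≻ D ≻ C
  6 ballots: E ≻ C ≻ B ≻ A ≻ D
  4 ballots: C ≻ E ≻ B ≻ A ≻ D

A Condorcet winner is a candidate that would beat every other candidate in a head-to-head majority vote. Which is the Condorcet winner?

E

E vs A: 26–0
E vs B: 21–5
E vs C: 15–11
E vs D: 26–0
E beats every other candidate.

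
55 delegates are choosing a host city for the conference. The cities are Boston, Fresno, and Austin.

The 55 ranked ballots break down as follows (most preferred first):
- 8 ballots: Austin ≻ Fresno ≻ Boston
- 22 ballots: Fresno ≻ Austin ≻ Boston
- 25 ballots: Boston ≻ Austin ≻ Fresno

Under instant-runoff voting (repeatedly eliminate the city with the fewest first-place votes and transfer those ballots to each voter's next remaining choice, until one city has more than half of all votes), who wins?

Round 1: Boston 25, Fresno 22, Austin 8. Austin eliminated.
Round 2: Boston 25, Fresno 30. Fresno has a majority (≥28).

Fresno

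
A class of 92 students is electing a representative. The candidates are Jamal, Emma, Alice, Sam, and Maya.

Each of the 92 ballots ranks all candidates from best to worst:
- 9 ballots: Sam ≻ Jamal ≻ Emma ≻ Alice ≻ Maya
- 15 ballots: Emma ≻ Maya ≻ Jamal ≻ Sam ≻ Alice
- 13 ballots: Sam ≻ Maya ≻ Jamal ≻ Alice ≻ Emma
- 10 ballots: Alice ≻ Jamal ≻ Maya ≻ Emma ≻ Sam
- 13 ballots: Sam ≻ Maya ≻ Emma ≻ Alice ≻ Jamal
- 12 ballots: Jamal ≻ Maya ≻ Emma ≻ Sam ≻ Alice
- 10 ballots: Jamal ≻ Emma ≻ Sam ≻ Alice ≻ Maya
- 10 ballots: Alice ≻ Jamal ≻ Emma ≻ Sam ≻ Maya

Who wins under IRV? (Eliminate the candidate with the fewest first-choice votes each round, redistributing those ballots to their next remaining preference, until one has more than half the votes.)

Round 1: Jamal 22, Emma 15, Alice 20, Sam 35, Maya 0. Maya eliminated.
Round 2: Jamal 22, Emma 15, Alice 20, Sam 35. Emma eliminated.
Round 3: Jamal 37, Alice 20, Sam 35. Alice eliminated.
Round 4: Jamal 57, Sam 35. Jamal has a majority (≥47).

Jamal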